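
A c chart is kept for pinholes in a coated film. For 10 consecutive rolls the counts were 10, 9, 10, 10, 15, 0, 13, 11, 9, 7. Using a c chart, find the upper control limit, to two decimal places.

18.60

c̄ = (10 + 9 + 10 + 10 + 15 + 0 + 13 + 11 + 9 + 7) / 10 = 94 / 10 = 9.4000
UCL = c̄ + 3√c̄ = 9.4000 + 3 × √9.4000 = 9.4000 + 3 × 3.0659 = 18.5978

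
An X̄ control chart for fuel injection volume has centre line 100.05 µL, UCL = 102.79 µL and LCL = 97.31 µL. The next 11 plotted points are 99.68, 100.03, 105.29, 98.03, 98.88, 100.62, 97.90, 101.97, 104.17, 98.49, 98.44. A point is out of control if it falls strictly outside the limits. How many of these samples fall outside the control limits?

2

Compare each point to [97.31, 102.79]: sample 3 = 105.29 > UCL; sample 9 = 104.17 > UCL.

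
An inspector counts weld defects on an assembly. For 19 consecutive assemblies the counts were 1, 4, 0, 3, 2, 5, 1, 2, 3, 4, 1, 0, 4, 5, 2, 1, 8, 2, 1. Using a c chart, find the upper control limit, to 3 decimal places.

7.397

c̄ = (1 + 4 + 0 + 3 + 2 + 5 + 1 + 2 + 3 + 4 + 1 + 0 + 4 + 5 + 2 + 1 + 8 + 2 + 1) / 19 = 49 / 19 = 2.5789
UCL = c̄ + 3√c̄ = 2.5789 + 3 × √2.5789 = 2.5789 + 3 × 1.6059 = 7.3967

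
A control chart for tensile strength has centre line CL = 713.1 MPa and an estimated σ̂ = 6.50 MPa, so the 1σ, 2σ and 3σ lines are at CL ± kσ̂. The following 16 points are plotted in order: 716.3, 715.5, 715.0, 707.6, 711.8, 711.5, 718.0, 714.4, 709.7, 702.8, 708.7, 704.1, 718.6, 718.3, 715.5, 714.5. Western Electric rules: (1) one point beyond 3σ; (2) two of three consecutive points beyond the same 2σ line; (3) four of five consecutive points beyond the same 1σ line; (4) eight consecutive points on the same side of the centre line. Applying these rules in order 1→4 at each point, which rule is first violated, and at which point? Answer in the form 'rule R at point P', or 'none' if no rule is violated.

Zone of each point (C = within 1σ̂, B = 1σ̂–2σ̂, A = 2σ̂–3σ̂, * = beyond 3σ̂; sign = side of CL): 1:+C, 2:+C, 3:+C, 4:-C, 5:-C, 6:-C, 7:+C, 8:+C, 9:-C, 10:-B, 11:-C, 12:-B, 13:+C, 14:+C, 15:+C, 16:+C
No rule fires across all 16 points.

none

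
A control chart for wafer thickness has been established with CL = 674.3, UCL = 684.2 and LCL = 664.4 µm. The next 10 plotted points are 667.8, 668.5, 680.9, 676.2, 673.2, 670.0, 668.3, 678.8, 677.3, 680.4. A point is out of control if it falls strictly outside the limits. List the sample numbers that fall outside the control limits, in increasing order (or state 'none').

none

All 10 points lie within [664.4, 684.2].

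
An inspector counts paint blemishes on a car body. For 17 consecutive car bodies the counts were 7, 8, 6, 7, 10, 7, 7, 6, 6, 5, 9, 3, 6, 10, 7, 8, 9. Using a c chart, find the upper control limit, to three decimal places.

c̄ = (7 + 8 + 6 + 7 + 10 + 7 + 7 + 6 + 6 + 5 + 9 + 3 + 6 + 10 + 7 + 8 + 9) / 17 = 121 / 17 = 7.1176
UCL = c̄ + 3√c̄ = 7.1176 + 3 × √7.1176 = 7.1176 + 3 × 2.6679 = 15.1213

15.121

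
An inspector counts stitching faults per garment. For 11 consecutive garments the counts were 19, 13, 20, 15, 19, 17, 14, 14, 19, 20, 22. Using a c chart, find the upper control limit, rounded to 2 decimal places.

c̄ = (19 + 13 + 20 + 15 + 19 + 17 + 14 + 14 + 19 + 20 + 22) / 11 = 192 / 11 = 17.4545
UCL = c̄ + 3√c̄ = 17.4545 + 3 × √17.4545 = 17.4545 + 3 × 4.1779 = 29.9881

29.99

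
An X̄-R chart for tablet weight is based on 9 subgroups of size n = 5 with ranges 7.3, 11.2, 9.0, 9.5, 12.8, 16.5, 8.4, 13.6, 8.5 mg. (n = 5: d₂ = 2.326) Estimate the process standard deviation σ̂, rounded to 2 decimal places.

R̄ = (7.3 + 11.2 + 9.0 + 9.5 + 12.8 + 16.5 + 8.4 + 13.6 + 8.5) / 9 = 10.7556
σ̂ = R̄ / d₂ = 10.7556 / 2.326 = 4.6241

4.62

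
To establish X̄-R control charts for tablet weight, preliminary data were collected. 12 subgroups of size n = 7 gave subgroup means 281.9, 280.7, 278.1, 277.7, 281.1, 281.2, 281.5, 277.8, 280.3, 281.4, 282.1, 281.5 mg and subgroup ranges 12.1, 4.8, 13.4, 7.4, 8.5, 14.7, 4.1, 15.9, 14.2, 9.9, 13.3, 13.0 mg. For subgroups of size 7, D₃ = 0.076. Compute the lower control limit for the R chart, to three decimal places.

0.832

R̄ = (12.1 + 4.8 + 13.4 + 7.4 + 8.5 + 14.7 + 4.1 + 15.9 + 14.2 + 9.9 + 13.3 + 13.0) / 12 = 131.3000 / 12 = 10.9417
LCL_R = D₃·R̄ = 0.076 × 10.9417 = 0.8316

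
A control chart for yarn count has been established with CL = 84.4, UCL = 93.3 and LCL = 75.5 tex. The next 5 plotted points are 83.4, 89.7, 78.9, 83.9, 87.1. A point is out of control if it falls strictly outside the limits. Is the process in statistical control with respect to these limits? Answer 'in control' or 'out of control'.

in control

All 5 points lie within [75.5, 93.3].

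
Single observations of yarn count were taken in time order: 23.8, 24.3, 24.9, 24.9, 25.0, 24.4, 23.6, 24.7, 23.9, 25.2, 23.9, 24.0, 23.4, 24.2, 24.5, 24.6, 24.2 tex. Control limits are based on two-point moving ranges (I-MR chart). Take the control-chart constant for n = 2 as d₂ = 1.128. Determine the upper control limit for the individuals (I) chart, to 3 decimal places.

25.886

X̄ = (23.8 + 24.3 + 24.9 + 24.9 + 25.0 + 24.4 + 23.6 + 24.7 + 23.9 + 25.2 + 23.9 + 24.0 + 23.4 + 24.2 + 24.5 + 24.6 + 24.2) / 17 = 24.3235
Moving ranges: 0.5, 0.6, 0.0, 0.1, 0.6, 0.8, 1.1, 0.8, 1.3, 1.3, 0.1, 0.6, 0.8, 0.3, 0.1, 0.4; M̄R̄ = 9.4000 / 16 = 0.5875
UCL = X̄ + 3·M̄R̄/d₂ = 24.3235 + 3 × 0.5875 / 1.128 = 25.8860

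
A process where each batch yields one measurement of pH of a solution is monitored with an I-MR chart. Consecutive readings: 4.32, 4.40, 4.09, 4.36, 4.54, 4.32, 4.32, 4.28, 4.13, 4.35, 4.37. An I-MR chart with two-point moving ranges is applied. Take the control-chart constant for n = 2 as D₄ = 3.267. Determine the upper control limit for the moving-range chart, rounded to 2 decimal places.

0.49

Moving ranges: 0.08, 0.31, 0.27, 0.18, 0.22, 0.00, 0.04, 0.15, 0.22, 0.02; M̄R̄ = 1.4900 / 10 = 0.1490
UCL_MR = D₄·M̄R̄ = 3.267 × 0.1490 = 0.4868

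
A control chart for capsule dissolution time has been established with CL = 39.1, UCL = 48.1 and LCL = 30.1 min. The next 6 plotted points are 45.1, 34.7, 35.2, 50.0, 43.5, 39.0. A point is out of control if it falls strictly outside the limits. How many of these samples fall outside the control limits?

1

Compare each point to [30.1, 48.1]: sample 4 = 50.0 > UCL.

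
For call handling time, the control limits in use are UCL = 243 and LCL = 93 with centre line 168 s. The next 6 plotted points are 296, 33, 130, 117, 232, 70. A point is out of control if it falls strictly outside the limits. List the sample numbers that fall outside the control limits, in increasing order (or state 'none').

Compare each point to [93, 243]: sample 1 = 296 > UCL; sample 2 = 33 < LCL; sample 6 = 70 < LCL.

1, 2, 6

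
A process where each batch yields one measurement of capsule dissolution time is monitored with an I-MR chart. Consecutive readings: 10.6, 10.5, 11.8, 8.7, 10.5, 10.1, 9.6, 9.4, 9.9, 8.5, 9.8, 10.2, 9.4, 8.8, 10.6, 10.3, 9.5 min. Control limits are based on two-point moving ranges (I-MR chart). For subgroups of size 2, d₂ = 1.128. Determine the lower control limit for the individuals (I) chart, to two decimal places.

7.35

X̄ = (10.6 + 10.5 + 11.8 + 8.7 + 10.5 + 10.1 + 9.6 + 9.4 + 9.9 + 8.5 + 9.8 + 10.2 + 9.4 + 8.8 + 10.6 + 10.3 + 9.5) / 17 = 9.8941
Moving ranges: 0.1, 1.3, 3.1, 1.8, 0.4, 0.5, 0.2, 0.5, 1.4, 1.3, 0.4, 0.8, 0.6, 1.8, 0.3, 0.8; M̄R̄ = 15.3000 / 16 = 0.9563
LCL = X̄ − 3·M̄R̄/d₂ = 9.8941 − 3 × 0.9563 / 1.128 = 7.3509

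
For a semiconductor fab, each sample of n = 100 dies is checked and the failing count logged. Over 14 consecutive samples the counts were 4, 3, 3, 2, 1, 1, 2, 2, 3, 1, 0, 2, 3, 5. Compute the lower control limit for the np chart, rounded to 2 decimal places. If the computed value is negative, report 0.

p̄ = Σdᵢ / (k·n) = 32 / (14 × 100) = 0.02286
LCL = np̄ − 3·√(np̄(1−p̄)) = 2.2857 − 3 × 1.4945 = -2.1977 → 0 (negative, so LCL = 0)

0.00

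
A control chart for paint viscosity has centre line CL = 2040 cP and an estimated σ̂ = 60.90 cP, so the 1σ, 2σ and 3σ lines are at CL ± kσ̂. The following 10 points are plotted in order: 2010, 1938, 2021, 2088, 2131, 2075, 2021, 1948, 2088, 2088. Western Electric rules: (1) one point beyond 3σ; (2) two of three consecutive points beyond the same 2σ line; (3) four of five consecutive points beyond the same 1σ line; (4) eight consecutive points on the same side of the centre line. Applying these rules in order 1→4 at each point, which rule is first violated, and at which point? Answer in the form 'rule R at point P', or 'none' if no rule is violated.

none

Zone of each point (C = within 1σ̂, B = 1σ̂–2σ̂, A = 2σ̂–3σ̂, * = beyond 3σ̂; sign = side of CL): 1:-C, 2:-B, 3:-C, 4:+C, 5:+B, 6:+C, 7:-C, 8:-B, 9:+C, 10:+C
No rule fires across all 10 points.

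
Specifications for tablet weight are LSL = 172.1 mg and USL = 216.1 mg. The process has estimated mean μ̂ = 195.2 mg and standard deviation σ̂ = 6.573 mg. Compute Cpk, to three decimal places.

1.060

Cpu = (USL − μ̂) / (3σ̂) = (216.1 − 195.2) / (3 × 6.573) = 1.0599; Cpl = (μ̂ − LSL) / (3σ̂) = (195.2 − 172.1) / (3 × 6.573) = 1.1715; Cpk = min(Cpu, Cpl) = 1.0599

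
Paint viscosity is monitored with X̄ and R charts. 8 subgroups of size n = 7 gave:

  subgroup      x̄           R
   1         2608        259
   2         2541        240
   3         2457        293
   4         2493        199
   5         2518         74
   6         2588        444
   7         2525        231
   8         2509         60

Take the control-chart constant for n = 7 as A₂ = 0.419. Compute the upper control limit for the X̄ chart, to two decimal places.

X̄̄ = (2608 + 2541 + 2457 + 2493 + 2518 + 2588 + 2525 + 2509) / 8 = 20239.0000 / 8 = 2529.8750
R̄ = (259 + 240 + 293 + 199 + 74 + 444 + 231 + 60) / 8 = 1800.0000 / 8 = 225.0000
UCL = X̄̄ + A₂·R̄ = 2529.8750 + 0.419 × 225.0000 = 2624.1500

2624.15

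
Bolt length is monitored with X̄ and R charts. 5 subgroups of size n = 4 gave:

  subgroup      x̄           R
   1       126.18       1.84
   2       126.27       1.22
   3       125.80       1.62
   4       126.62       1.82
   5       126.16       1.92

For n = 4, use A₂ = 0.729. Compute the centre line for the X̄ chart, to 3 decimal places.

X̄̄ = (126.18 + 126.27 + 125.80 + 126.62 + 126.16) / 5 = 631.0300 / 5 = 126.2060
CL = X̄̄ = 126.2060

126.206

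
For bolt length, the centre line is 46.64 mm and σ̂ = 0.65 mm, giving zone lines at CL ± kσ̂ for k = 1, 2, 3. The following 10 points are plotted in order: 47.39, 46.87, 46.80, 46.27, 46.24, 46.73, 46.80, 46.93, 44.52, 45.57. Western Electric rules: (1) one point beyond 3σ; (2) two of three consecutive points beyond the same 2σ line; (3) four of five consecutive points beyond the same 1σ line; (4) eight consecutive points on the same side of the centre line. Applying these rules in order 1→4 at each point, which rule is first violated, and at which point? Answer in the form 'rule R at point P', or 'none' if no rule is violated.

Zone of each point (C = within 1σ̂, B = 1σ̂–2σ̂, A = 2σ̂–3σ̂, * = beyond 3σ̂; sign = side of CL): 1:+B, 2:+C, 3:+C, 4:-C, 5:-C, 6:+C, 7:+C, 8:+C, 9:-*, 10:-B
Rule 1 (one point beyond the 3σ limits) is satisfied at point 9.

rule 1 at point 9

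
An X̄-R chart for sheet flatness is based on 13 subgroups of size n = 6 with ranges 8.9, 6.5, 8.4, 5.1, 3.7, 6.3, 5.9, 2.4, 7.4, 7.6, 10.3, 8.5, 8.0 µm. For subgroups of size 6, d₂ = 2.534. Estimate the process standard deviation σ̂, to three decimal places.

2.702

R̄ = (8.9 + 6.5 + 8.4 + 5.1 + 3.7 + 6.3 + 5.9 + 2.4 + 7.4 + 7.6 + 10.3 + 8.5 + 8.0) / 13 = 6.8462
σ̂ = R̄ / d₂ = 6.8462 / 2.534 = 2.7017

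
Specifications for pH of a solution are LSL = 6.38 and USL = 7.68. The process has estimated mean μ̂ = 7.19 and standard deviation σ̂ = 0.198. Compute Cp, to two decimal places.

1.09

Cp = (USL − LSL) / (6σ̂) = (7.68 − 6.38) / (6 × 0.198) = 1.3000 / 1.1880 = 1.0943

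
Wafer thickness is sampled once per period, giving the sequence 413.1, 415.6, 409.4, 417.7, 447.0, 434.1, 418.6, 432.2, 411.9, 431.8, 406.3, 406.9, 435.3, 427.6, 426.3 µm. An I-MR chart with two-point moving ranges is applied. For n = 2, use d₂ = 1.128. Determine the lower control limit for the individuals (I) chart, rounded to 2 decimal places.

X̄ = (413.1 + 415.6 + 409.4 + 417.7 + 447.0 + 434.1 + 418.6 + 432.2 + 411.9 + 431.8 + 406.3 + 406.9 + 435.3 + 427.6 + 426.3) / 15 = 422.2533
Moving ranges: 2.5, 6.2, 8.3, 29.3, 12.9, 15.5, 13.6, 20.3, 19.9, 25.5, 0.6, 28.4, 7.7, 1.3; M̄R̄ = 192.0000 / 14 = 13.7143
LCL = X̄ − 3·M̄R̄/d₂ = 422.2533 − 3 × 13.7143 / 1.128 = 385.7792

385.78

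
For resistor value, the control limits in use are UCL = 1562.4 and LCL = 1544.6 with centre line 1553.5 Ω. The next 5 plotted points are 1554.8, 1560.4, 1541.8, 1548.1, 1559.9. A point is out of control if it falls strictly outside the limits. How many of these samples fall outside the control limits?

1

Compare each point to [1544.6, 1562.4]: sample 3 = 1541.8 < LCL.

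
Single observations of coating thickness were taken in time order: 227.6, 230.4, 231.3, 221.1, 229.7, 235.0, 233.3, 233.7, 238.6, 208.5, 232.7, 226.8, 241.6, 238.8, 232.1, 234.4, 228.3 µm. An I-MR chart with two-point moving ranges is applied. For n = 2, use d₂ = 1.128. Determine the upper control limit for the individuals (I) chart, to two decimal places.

252.04

X̄ = (227.6 + 230.4 + 231.3 + 221.1 + 229.7 + 235.0 + 233.3 + 233.7 + 238.6 + 208.5 + 232.7 + 226.8 + 241.6 + 238.8 + 232.1 + 234.4 + 228.3) / 17 = 230.8176
Moving ranges: 2.8, 0.9, 10.2, 8.6, 5.3, 1.7, 0.4, 4.9, 30.1, 24.2, 5.9, 14.8, 2.8, 6.7, 2.3, 6.1; M̄R̄ = 127.7000 / 16 = 7.9813
UCL = X̄ + 3·M̄R̄/d₂ = 230.8176 + 3 × 7.9813 / 1.128 = 252.0444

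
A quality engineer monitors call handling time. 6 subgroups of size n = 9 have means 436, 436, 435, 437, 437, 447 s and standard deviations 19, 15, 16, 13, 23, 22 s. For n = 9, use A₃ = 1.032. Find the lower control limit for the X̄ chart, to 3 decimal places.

X̄̄ = (436 + 436 + 435 + 437 + 437 + 447) / 6 = 438.0000
s̄ = (19 + 15 + 16 + 13 + 23 + 22) / 6 = 18.0000
LCL = X̄̄ − A₃·s̄ = 438.0000 − 1.032 × 18.0000 = 419.4240

419.424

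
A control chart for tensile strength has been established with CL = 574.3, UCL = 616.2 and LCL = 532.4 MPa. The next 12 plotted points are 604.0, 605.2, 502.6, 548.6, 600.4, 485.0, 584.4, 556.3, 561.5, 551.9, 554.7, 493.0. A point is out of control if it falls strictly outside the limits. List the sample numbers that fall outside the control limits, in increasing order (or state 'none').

3, 6, 12

Compare each point to [532.4, 616.2]: sample 3 = 502.6 < LCL; sample 6 = 485.0 < LCL; sample 12 = 493.0 < LCL.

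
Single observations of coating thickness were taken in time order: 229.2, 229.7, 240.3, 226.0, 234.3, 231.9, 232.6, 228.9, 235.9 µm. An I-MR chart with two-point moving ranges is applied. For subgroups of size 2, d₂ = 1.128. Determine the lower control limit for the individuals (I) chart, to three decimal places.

216.298

X̄ = (229.2 + 229.7 + 240.3 + 226.0 + 234.3 + 231.9 + 232.6 + 228.9 + 235.9) / 9 = 232.0889
Moving ranges: 0.5, 10.6, 14.3, 8.3, 2.4, 0.7, 3.7, 7.0; M̄R̄ = 47.5000 / 8 = 5.9375
LCL = X̄ − 3·M̄R̄/d₂ = 232.0889 − 3 × 5.9375 / 1.128 = 216.2977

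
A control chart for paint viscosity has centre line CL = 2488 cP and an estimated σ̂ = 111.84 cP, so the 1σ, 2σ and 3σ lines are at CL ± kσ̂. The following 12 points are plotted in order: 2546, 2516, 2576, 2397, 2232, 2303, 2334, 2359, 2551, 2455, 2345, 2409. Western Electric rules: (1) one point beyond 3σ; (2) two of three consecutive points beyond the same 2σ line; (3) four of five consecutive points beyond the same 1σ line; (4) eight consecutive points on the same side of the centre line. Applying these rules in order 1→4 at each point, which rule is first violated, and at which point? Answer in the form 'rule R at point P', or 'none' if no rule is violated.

Zone of each point (C = within 1σ̂, B = 1σ̂–2σ̂, A = 2σ̂–3σ̂, * = beyond 3σ̂; sign = side of CL): 1:+C, 2:+C, 3:+C, 4:-C, 5:-A, 6:-B, 7:-B, 8:-B, 9:+C, 10:-C, 11:-B, 12:-C
Rule 3 (four of five consecutive points beyond the same 1σ limit) is satisfied at point 8.

rule 3 at point 8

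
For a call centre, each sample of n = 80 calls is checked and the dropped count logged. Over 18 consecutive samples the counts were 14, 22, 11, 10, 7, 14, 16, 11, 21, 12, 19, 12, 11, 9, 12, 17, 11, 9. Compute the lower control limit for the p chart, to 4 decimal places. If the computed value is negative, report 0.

0.0407

p̄ = Σdᵢ / (k·n) = 238 / (18 × 80) = 0.16528
LCL = p̄ − 3·√(p̄(1−p̄)/n) = 0.16528 − 3 × 0.04153 = 0.04070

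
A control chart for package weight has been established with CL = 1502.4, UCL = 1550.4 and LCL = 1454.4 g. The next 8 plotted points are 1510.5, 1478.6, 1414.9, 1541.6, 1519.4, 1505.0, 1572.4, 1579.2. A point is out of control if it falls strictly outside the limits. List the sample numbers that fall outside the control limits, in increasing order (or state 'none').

Compare each point to [1454.4, 1550.4]: sample 3 = 1414.9 < LCL; sample 7 = 1572.4 > UCL; sample 8 = 1579.2 > UCL.

3, 7, 8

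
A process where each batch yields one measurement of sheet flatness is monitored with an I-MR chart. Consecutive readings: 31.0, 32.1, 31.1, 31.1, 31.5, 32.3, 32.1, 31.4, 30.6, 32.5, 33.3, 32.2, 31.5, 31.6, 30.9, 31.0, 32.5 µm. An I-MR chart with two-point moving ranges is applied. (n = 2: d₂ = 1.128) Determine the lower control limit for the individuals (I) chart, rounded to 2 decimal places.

29.71

X̄ = (31.0 + 32.1 + 31.1 + 31.1 + 31.5 + 32.3 + 32.1 + 31.4 + 30.6 + 32.5 + 33.3 + 32.2 + 31.5 + 31.6 + 30.9 + 31.0 + 32.5) / 17 = 31.6882
Moving ranges: 1.1, 1.0, 0.0, 0.4, 0.8, 0.2, 0.7, 0.8, 1.9, 0.8, 1.1, 0.7, 0.1, 0.7, 0.1, 1.5; M̄R̄ = 11.9000 / 16 = 0.7438
LCL = X̄ − 3·M̄R̄/d₂ = 31.6882 − 3 × 0.7438 / 1.128 = 29.7102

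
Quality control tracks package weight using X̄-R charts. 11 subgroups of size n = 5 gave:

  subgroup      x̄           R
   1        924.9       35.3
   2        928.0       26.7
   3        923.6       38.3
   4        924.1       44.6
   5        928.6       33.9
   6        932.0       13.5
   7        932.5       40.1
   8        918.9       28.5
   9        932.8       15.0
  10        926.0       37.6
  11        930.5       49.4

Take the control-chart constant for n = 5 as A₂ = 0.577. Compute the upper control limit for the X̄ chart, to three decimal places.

946.481

X̄̄ = (924.9 + 928.0 + 923.6 + 924.1 + 928.6 + 932.0 + 932.5 + 918.9 + 932.8 + 926.0 + 930.5) / 11 = 10201.9000 / 11 = 927.4455
R̄ = (35.3 + 26.7 + 38.3 + 44.6 + 33.9 + 13.5 + 40.1 + 28.5 + 15.0 + 37.6 + 49.4) / 11 = 362.9000 / 11 = 32.9909
UCL = X̄̄ + A₂·R̄ = 927.4455 + 0.577 × 32.9909 = 946.4812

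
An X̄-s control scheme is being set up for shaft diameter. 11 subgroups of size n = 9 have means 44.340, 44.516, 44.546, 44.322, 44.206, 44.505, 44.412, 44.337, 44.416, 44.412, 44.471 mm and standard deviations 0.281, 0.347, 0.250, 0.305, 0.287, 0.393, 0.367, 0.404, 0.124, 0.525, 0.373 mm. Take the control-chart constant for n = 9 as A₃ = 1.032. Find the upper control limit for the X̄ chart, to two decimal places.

X̄̄ = (44.340 + 44.516 + 44.546 + 44.322 + 44.206 + 44.505 + 44.412 + 44.337 + 44.416 + 44.412 + 44.471) / 11 = 44.4075
s̄ = (0.281 + 0.347 + 0.250 + 0.305 + 0.287 + 0.393 + 0.367 + 0.404 + 0.124 + 0.525 + 0.373) / 11 = 0.3324
UCL = X̄̄ + A₃·s̄ = 44.4075 + 1.032 × 0.3324 = 44.7505

44.75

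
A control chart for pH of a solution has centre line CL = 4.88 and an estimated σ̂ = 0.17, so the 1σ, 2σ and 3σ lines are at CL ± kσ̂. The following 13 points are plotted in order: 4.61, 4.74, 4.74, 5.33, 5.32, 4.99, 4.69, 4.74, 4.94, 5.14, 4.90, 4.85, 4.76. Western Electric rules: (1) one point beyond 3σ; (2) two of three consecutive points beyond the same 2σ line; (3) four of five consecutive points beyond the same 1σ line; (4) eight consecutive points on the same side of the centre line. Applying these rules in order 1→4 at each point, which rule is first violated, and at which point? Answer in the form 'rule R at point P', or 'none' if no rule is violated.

rule 2 at point 5

Zone of each point (C = within 1σ̂, B = 1σ̂–2σ̂, A = 2σ̂–3σ̂, * = beyond 3σ̂; sign = side of CL): 1:-B, 2:-C, 3:-C, 4:+A, 5:+A, 6:+C, 7:-B, 8:-C, 9:+C, 10:+B, 11:+C, 12:-C, 13:-C
Rule 2 (two of three consecutive points beyond the same 2σ limit) is satisfied at point 5.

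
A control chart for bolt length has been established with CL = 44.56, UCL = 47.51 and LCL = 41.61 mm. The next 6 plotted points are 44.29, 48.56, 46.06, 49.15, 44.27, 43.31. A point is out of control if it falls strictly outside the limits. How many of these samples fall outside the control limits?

2

Compare each point to [41.61, 47.51]: sample 2 = 48.56 > UCL; sample 4 = 49.15 > UCL.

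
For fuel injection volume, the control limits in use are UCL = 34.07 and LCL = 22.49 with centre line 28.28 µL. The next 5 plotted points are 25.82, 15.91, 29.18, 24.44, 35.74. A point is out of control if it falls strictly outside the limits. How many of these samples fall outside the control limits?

2

Compare each point to [22.49, 34.07]: sample 2 = 15.91 < LCL; sample 5 = 35.74 > UCL.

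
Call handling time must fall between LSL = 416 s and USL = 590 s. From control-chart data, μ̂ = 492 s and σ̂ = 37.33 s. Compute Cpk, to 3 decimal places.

0.679

Cpu = (USL − μ̂) / (3σ̂) = (590 − 492) / (3 × 37.33) = 0.8751; Cpl = (μ̂ − LSL) / (3σ̂) = (492 − 416) / (3 × 37.33) = 0.6786; Cpk = min(Cpu, Cpl) = 0.6786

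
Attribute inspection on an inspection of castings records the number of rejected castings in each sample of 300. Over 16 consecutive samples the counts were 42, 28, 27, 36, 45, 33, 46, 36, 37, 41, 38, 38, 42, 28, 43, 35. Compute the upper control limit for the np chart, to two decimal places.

54.31

p̄ = Σdᵢ / (k·n) = 595 / (16 × 300) = 0.12396
UCL = np̄ + 3·√(np̄(1−p̄)) = 37.1875 + 3 × √(37.1875×0.87604) = 37.1875 + 3 × 5.7077 = 54.3106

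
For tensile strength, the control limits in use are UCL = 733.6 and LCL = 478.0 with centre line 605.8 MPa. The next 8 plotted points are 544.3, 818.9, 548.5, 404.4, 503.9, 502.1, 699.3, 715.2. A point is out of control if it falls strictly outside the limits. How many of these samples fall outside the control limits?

2

Compare each point to [478.0, 733.6]: sample 2 = 818.9 > UCL; sample 4 = 404.4 < LCL.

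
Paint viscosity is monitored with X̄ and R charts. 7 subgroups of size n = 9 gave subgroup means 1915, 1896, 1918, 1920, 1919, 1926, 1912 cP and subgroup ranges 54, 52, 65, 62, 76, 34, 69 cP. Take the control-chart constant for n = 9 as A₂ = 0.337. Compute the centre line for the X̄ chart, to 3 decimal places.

X̄̄ = (1915 + 1896 + 1918 + 1920 + 1919 + 1926 + 1912) / 7 = 13406.0000 / 7 = 1915.1429
CL = X̄̄ = 1915.1429

1915.143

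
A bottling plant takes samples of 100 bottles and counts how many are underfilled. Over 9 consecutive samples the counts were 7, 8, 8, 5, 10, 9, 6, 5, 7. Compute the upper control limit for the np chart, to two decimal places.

p̄ = Σdᵢ / (k·n) = 65 / (9 × 100) = 0.07222
UCL = np̄ + 3·√(np̄(1−p̄)) = 7.2222 + 3 × √(7.2222×0.92778) = 7.2222 + 3 × 2.5886 = 14.9879

14.99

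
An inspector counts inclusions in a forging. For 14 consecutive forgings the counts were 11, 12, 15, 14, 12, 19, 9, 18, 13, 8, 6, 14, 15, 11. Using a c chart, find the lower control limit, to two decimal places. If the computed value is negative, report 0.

1.98

c̄ = (11 + 12 + 15 + 14 + 12 + 19 + 9 + 18 + 13 + 8 + 6 + 14 + 15 + 11) / 14 = 177 / 14 = 12.6429
LCL = c̄ − 3√c̄ = 12.6429 − 3 × 3.5557 = 1.9758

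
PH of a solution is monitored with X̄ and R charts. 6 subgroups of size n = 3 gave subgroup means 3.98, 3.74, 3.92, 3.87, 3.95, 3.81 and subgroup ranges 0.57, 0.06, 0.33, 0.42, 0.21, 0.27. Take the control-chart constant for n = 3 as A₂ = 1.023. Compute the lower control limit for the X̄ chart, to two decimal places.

3.56

X̄̄ = (3.98 + 3.74 + 3.92 + 3.87 + 3.95 + 3.81) / 6 = 23.2700 / 6 = 3.8783
R̄ = (0.57 + 0.06 + 0.33 + 0.42 + 0.21 + 0.27) / 6 = 1.8600 / 6 = 0.3100
LCL = X̄̄ − A₂·R̄ = 3.8783 − 1.023 × 0.3100 = 3.5612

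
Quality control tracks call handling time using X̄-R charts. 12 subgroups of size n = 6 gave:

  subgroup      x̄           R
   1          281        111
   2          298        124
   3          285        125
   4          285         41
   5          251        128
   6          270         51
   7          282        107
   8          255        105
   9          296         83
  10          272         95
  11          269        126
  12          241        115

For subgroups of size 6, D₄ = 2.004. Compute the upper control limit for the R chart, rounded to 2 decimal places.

R̄ = (111 + 124 + 125 + 41 + 128 + 51 + 107 + 105 + 83 + 95 + 126 + 115) / 12 = 1211.0000 / 12 = 100.9167
UCL_R = D₄·R̄ = 2.004 × 100.9167 = 202.2370

202.24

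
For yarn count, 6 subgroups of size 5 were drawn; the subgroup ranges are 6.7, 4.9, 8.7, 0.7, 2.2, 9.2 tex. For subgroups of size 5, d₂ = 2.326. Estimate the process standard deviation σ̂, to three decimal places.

2.322

R̄ = (6.7 + 4.9 + 8.7 + 0.7 + 2.2 + 9.2) / 6 = 5.4000
σ̂ = R̄ / d₂ = 5.4000 / 2.326 = 2.3216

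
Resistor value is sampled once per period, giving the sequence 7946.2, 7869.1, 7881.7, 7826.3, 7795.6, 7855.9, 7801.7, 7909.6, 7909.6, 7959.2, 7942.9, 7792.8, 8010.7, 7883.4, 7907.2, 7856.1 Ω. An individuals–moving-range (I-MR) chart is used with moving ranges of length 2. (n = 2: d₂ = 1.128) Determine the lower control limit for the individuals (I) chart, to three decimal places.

X̄ = (7946.2 + 7869.1 + 7881.7 + 7826.3 + 7795.6 + 7855.9 + 7801.7 + 7909.6 + 7909.6 + 7959.2 + 7942.9 + 7792.8 + 8010.7 + 7883.4 + 7907.2 + 7856.1) / 16 = 7884.2500
Moving ranges: 77.1, 12.6, 55.4, 30.7, 60.3, 54.2, 107.9, 0.0, 49.6, 16.3, 150.1, 217.9, 127.3, 23.8, 51.1; M̄R̄ = 1034.3000 / 15 = 68.9533
LCL = X̄ − 3·M̄R̄/d₂ = 7884.2500 − 3 × 68.9533 / 1.128 = 7700.8635

7700.863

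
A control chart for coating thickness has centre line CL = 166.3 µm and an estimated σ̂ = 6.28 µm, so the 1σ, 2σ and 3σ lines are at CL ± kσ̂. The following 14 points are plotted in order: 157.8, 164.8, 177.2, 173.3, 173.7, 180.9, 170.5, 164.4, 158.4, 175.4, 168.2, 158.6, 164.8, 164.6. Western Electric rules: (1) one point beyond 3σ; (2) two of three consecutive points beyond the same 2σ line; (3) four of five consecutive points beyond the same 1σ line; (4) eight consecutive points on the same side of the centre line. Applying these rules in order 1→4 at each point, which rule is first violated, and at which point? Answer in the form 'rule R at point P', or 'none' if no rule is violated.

Zone of each point (C = within 1σ̂, B = 1σ̂–2σ̂, A = 2σ̂–3σ̂, * = beyond 3σ̂; sign = side of CL): 1:-B, 2:-C, 3:+B, 4:+B, 5:+B, 6:+A, 7:+C, 8:-C, 9:-B, 10:+B, 11:+C, 12:-B, 13:-C, 14:-C
Rule 3 (four of five consecutive points beyond the same 1σ limit) is satisfied at point 6.

rule 3 at point 6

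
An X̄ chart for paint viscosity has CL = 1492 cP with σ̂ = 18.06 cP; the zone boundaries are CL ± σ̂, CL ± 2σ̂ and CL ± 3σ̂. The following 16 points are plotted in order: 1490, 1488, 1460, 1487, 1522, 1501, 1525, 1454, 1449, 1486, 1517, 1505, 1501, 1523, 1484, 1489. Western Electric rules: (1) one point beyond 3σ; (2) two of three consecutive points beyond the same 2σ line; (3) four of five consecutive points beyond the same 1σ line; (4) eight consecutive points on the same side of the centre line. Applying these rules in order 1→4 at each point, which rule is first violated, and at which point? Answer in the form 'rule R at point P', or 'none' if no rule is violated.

rule 2 at point 9

Zone of each point (C = within 1σ̂, B = 1σ̂–2σ̂, A = 2σ̂–3σ̂, * = beyond 3σ̂; sign = side of CL): 1:-C, 2:-C, 3:-B, 4:-C, 5:+B, 6:+C, 7:+B, 8:-A, 9:-A, 10:-C, 11:+B, 12:+C, 13:+C, 14:+B, 15:-C, 16:-C
Rule 2 (two of three consecutive points beyond the same 2σ limit) is satisfied at point 9.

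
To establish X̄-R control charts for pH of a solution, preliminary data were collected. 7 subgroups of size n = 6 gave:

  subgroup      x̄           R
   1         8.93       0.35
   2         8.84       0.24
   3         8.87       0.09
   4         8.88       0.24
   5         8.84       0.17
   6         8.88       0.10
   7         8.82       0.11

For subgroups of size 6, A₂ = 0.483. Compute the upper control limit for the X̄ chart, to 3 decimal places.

8.955

X̄̄ = (8.93 + 8.84 + 8.87 + 8.88 + 8.84 + 8.88 + 8.82) / 7 = 62.0600 / 7 = 8.8657
R̄ = (0.35 + 0.24 + 0.09 + 0.24 + 0.17 + 0.10 + 0.11) / 7 = 1.3000 / 7 = 0.1857
UCL = X̄̄ + A₂·R̄ = 8.8657 + 0.483 × 0.1857 = 8.9554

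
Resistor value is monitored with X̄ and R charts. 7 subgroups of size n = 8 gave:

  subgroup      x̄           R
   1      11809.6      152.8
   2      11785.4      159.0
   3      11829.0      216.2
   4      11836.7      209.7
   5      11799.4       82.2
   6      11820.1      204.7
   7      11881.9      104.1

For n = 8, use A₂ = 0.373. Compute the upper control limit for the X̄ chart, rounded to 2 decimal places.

X̄̄ = (11809.6 + 11785.4 + 11829.0 + 11836.7 + 11799.4 + 11820.1 + 11881.9) / 7 = 82762.1000 / 7 = 11823.1571
R̄ = (152.8 + 159.0 + 216.2 + 209.7 + 82.2 + 204.7 + 104.1) / 7 = 1128.7000 / 7 = 161.2429
UCL = X̄̄ + A₂·R̄ = 11823.1571 + 0.373 × 161.2429 = 11883.3007

11883.30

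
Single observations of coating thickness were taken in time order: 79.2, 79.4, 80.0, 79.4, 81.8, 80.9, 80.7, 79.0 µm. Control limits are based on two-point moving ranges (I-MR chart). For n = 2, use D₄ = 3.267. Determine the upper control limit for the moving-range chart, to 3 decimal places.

Moving ranges: 0.2, 0.6, 0.6, 2.4, 0.9, 0.2, 1.7; M̄R̄ = 6.6000 / 7 = 0.9429
UCL_MR = D₄·M̄R̄ = 3.267 × 0.9429 = 3.0803

3.080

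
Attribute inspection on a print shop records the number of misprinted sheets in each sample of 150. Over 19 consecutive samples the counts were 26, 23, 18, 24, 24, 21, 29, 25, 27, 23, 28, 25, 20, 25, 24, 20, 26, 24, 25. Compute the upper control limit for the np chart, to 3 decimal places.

37.535

p̄ = Σdᵢ / (k·n) = 457 / (19 × 150) = 0.16035
UCL = np̄ + 3·√(np̄(1−p̄)) = 24.0526 + 3 × √(24.0526×0.83965) = 24.0526 + 3 × 4.4940 = 37.5345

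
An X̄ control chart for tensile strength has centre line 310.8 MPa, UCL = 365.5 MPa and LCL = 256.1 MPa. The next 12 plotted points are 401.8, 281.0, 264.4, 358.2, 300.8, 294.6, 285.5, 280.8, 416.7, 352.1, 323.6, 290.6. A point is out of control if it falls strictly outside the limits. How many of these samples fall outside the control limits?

2

Compare each point to [256.1, 365.5]: sample 1 = 401.8 > UCL; sample 9 = 416.7 > UCL.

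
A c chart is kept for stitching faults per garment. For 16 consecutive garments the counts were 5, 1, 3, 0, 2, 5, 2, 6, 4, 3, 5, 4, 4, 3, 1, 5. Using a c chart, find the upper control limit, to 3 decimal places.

8.773

c̄ = (5 + 1 + 3 + 0 + 2 + 5 + 2 + 6 + 4 + 3 + 5 + 4 + 4 + 3 + 1 + 5) / 16 = 53 / 16 = 3.3125
UCL = c̄ + 3√c̄ = 3.3125 + 3 × √3.3125 = 3.3125 + 3 × 1.8200 = 8.7726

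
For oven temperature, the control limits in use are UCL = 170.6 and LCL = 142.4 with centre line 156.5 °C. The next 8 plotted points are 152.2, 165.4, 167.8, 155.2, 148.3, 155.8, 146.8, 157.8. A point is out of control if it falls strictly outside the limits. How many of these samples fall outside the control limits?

0

All 8 points lie within [142.4, 170.6].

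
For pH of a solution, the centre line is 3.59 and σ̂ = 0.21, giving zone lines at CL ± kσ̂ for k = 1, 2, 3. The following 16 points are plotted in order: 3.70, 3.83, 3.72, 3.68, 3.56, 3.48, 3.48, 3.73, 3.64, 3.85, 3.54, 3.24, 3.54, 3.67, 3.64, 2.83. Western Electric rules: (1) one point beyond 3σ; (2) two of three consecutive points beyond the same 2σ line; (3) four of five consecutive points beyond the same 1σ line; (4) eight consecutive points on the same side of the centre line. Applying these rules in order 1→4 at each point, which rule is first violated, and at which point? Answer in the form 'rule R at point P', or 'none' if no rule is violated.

Zone of each point (C = within 1σ̂, B = 1σ̂–2σ̂, A = 2σ̂–3σ̂, * = beyond 3σ̂; sign = side of CL): 1:+C, 2:+B, 3:+C, 4:+C, 5:-C, 6:-C, 7:-C, 8:+C, 9:+C, 10:+B, 11:-C, 12:-B, 13:-C, 14:+C, 15:+C, 16:-*
Rule 1 (one point beyond the 3σ limits) is satisfied at point 16.

rule 1 at point 16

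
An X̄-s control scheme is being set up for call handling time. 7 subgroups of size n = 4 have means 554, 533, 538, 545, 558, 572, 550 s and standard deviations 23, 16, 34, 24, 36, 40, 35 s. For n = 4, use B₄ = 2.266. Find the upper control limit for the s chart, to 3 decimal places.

67.333

s̄ = (23 + 16 + 34 + 24 + 36 + 40 + 35) / 7 = 29.7143
UCL_s = B₄·s̄ = 2.266 × 29.7143 = 67.3326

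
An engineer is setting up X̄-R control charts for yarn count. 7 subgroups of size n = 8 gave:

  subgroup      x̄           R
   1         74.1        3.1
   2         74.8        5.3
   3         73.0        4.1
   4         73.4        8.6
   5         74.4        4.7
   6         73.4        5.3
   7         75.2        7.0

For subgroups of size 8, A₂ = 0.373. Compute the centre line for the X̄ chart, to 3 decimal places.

X̄̄ = (74.1 + 74.8 + 73.0 + 73.4 + 74.4 + 73.4 + 75.2) / 7 = 518.3000 / 7 = 74.0429
CL = X̄̄ = 74.0429

74.043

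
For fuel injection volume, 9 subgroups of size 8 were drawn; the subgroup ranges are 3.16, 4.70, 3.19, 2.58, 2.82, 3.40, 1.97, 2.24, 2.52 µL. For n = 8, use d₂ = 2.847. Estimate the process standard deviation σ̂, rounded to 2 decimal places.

1.04

R̄ = (3.16 + 4.70 + 3.19 + 2.58 + 2.82 + 3.40 + 1.97 + 2.24 + 2.52) / 9 = 2.9533
σ̂ = R̄ / d₂ = 2.9533 / 2.847 = 1.0373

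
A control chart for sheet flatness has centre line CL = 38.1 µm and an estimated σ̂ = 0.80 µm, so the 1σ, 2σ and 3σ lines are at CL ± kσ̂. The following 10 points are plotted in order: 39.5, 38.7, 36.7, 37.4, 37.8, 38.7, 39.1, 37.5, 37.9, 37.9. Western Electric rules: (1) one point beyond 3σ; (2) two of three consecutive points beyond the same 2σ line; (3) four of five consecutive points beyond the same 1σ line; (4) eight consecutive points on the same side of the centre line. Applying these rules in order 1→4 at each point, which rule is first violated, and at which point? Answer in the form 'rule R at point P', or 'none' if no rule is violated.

Zone of each point (C = within 1σ̂, B = 1σ̂–2σ̂, A = 2σ̂–3σ̂, * = beyond 3σ̂; sign = side of CL): 1:+B, 2:+C, 3:-B, 4:-C, 5:-C, 6:+C, 7:+B, 8:-C, 9:-C, 10:-C
No rule fires across all 10 points.

none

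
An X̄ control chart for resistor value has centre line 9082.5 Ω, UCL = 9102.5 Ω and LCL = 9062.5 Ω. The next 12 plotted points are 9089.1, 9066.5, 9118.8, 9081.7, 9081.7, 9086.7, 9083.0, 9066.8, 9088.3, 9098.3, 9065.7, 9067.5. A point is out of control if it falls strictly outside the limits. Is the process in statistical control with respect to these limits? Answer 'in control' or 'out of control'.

out of control

Compare each point to [9062.5, 9102.5]: sample 3 = 9118.8 > UCL.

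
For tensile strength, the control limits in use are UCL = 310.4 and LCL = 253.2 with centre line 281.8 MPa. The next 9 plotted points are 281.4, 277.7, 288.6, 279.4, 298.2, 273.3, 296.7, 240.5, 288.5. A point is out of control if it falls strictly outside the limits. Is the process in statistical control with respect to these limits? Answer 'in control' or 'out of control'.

out of control

Compare each point to [253.2, 310.4]: sample 8 = 240.5 < LCL.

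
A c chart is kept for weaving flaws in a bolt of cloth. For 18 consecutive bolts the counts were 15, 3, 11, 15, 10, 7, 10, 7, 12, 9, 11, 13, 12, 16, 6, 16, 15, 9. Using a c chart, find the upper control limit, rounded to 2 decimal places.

c̄ = (15 + 3 + 11 + 15 + 10 + 7 + 10 + 7 + 12 + 9 + 11 + 13 + 12 + 16 + 6 + 16 + 15 + 9) / 18 = 197 / 18 = 10.9444
UCL = c̄ + 3√c̄ = 10.9444 + 3 × √10.9444 = 10.9444 + 3 × 3.3082 = 20.8692

20.87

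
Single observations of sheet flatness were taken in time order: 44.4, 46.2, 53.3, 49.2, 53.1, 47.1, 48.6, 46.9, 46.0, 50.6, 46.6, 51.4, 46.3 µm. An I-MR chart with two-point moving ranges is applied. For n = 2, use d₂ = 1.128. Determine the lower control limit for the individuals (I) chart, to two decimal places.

X̄ = (44.4 + 46.2 + 53.3 + 49.2 + 53.1 + 47.1 + 48.6 + 46.9 + 46.0 + 50.6 + 46.6 + 51.4 + 46.3) / 13 = 48.4385
Moving ranges: 1.8, 7.1, 4.1, 3.9, 6.0, 1.5, 1.7, 0.9, 4.6, 4.0, 4.8, 5.1; M̄R̄ = 45.5000 / 12 = 3.7917
LCL = X̄ − 3·M̄R̄/d₂ = 48.4385 − 3 × 3.7917 / 1.128 = 38.3542

38.35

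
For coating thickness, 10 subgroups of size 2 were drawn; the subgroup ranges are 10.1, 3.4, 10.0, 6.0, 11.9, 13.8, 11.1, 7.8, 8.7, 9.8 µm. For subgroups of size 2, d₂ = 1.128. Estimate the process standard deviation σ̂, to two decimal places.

8.21

R̄ = (10.1 + 3.4 + 10.0 + 6.0 + 11.9 + 13.8 + 11.1 + 7.8 + 8.7 + 9.8) / 10 = 9.2600
σ̂ = R̄ / d₂ = 9.2600 / 1.128 = 8.2092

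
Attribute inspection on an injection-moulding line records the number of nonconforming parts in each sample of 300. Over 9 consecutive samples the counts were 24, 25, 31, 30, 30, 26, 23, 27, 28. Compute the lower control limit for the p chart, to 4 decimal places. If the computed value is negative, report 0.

p̄ = Σdᵢ / (k·n) = 244 / (9 × 300) = 0.09037
LCL = p̄ − 3·√(p̄(1−p̄)/n) = 0.09037 − 3 × 0.01655 = 0.04071

0.0407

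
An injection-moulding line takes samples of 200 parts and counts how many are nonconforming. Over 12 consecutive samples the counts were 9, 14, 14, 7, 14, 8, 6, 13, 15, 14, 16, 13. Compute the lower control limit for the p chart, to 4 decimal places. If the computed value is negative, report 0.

0.0094

p̄ = Σdᵢ / (k·n) = 143 / (12 × 200) = 0.05958
LCL = p̄ − 3·√(p̄(1−p̄)/n) = 0.05958 − 3 × 0.01674 = 0.00937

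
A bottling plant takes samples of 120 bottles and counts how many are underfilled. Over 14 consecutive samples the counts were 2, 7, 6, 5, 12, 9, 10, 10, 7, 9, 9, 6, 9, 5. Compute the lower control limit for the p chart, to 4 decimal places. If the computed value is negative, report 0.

0.0000

p̄ = Σdᵢ / (k·n) = 106 / (14 × 120) = 0.06310
LCL = p̄ − 3·√(p̄(1−p̄)/n) = 0.06310 − 3 × 0.02220 = -0.00349 → 0 (negative, so LCL = 0)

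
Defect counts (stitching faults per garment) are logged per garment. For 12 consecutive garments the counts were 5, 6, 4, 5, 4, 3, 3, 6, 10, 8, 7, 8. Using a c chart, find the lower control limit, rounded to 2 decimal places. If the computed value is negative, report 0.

c̄ = (5 + 6 + 4 + 5 + 4 + 3 + 3 + 6 + 10 + 8 + 7 + 8) / 12 = 69 / 12 = 5.7500
LCL = c̄ − 3√c̄ = 5.7500 − 3 × 2.3979 = -1.4437 → 0 (cannot be negative)

0.00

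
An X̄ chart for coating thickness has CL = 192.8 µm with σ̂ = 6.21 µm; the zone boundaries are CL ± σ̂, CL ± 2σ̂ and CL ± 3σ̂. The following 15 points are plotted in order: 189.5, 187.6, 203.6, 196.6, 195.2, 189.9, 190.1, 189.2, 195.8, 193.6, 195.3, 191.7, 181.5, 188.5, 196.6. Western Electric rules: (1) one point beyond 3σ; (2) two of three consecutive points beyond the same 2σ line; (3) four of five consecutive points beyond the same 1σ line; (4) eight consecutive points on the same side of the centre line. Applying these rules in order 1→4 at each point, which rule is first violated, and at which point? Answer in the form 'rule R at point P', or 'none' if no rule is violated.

none

Zone of each point (C = within 1σ̂, B = 1σ̂–2σ̂, A = 2σ̂–3σ̂, * = beyond 3σ̂; sign = side of CL): 1:-C, 2:-C, 3:+B, 4:+C, 5:+C, 6:-C, 7:-C, 8:-C, 9:+C, 10:+C, 11:+C, 12:-C, 13:-B, 14:-C, 15:+C
No rule fires across all 15 points.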